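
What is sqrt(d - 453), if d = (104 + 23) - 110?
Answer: 2*I*sqrt(109) ≈ 20.881*I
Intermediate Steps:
d = 17 (d = 127 - 110 = 17)
sqrt(d - 453) = sqrt(17 - 453) = sqrt(-436) = 2*I*sqrt(109)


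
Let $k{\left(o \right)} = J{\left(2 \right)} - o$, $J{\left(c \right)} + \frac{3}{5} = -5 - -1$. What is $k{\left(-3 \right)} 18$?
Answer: $- \frac{144}{5} \approx -28.8$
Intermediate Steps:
$J{\left(c \right)} = - \frac{23}{5}$ ($J{\left(c \right)} = - \frac{3}{5} - 4 = - \frac{23}{5}$)
$k{\left(o \right)} = - \frac{23}{5} - o$
$k{\left(-3 \right)} 18 = \left(- \frac{23}{5} - -3\right) 18 = \left(- \frac{23}{5} + 3\right) 18 = \left(- \frac{8}{5}\right) 18 = - \frac{144}{5}$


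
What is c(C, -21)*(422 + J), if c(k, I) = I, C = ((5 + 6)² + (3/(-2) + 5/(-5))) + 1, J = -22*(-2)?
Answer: -9786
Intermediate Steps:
J = 44
C = 239/2 (C = (11² + (3*(-½) + 5*(-⅕))) + 1 = (121 + (-3/2 - 1)) + 1 = (121 - 5/2) + 1 = 237/2 + 1 = 239/2 ≈ 119.50)
c(C, -21)*(422 + J) = -21*(422 + 44) = -21*466 = -9786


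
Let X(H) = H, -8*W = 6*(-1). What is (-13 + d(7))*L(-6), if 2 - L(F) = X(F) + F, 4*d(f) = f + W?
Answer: -1239/8 ≈ -154.88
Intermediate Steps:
W = ¾ (W = -3*(-1)/4 = -⅛*(-6) = ¾ ≈ 0.75000)
d(f) = 3/16 + f/4 (d(f) = (f + ¾)/4 = (¾ + f)/4 = 3/16 + f/4)
L(F) = 2 - 2*F (L(F) = 2 - (F + F) = 2 - 2*F)
(-13 + d(7))*L(-6) = (-13 + (3/16 + (¼)*7))*(2 - 2*(-6)) = (-13 + (3/16 + 7/4))*(2 + 12) = (-13 + 31/16)*14 = -177/16*14 = -1239/8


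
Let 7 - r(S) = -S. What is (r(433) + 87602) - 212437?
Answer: -124395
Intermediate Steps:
r(S) = 7 + S (r(S) = 7 - (-1)*S = 7 + S)
(r(433) + 87602) - 212437 = ((7 + 433) + 87602) - 212437 = (440 + 87602) - 212437 = 88042 - 212437 = -124395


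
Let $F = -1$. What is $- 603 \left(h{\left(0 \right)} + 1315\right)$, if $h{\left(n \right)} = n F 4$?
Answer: $-792945$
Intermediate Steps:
$h{\left(n \right)} = - 4 n$ ($h{\left(n \right)} = n \left(-1\right) 4 = - n 4 = - 4 n$)
$- 603 \left(h{\left(0 \right)} + 1315\right) = - 603 \left(\left(-4\right) 0 + 1315\right) = - 603 \left(0 + 1315\right) = \left(-603\right) 1315 = -792945$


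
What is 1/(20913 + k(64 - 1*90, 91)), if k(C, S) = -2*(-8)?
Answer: 1/20929 ≈ 4.7781e-5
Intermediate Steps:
k(C, S) = 16
1/(20913 + k(64 - 1*90, 91)) = 1/(20913 + 16) = 1/20929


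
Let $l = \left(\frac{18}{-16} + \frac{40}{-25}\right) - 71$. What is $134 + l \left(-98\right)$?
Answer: $\frac{147181}{20} \approx 7359.0$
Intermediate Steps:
$l = - \frac{2949}{40}$ ($l = \left(18 \left(- \frac{1}{16}\right) + 40 \left(- \frac{1}{25}\right)\right) - 71 = \left(- \frac{9}{8} - \frac{8}{5}\right) - 71 = - \frac{109}{40} - 71 = - \frac{2949}{40} \approx -73.725$)
$134 + l \left(-98\right) = 134 - - \frac{144501}{20} = 134 + \frac{144501}{20} = \frac{147181}{20}$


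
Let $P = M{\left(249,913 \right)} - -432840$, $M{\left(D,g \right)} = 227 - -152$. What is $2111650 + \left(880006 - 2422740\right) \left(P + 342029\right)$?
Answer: $-1195999336382$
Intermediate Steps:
$M{\left(D,g \right)} = 379$ ($M{\left(D,g \right)} = 227 + 152 = 379$)
$P = 433219$ ($P = 379 - -432840 = 379 + 432840 = 433219$)
$2111650 + \left(880006 - 2422740\right) \left(P + 342029\right) = 2111650 + \left(880006 - 2422740\right) \left(433219 + 342029\right) = 2111650 - 1196001448032 = -1195999336382$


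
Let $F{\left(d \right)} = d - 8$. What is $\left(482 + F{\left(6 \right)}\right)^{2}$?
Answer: $230400$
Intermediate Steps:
$F{\left(d \right)} = -8 + d$
$\left(482 + F{\left(6 \right)}\right)^{2} = \left(482 + \left(-8 + 6\right)\right)^{2} = \left(482 - 2\right)^{2} = 480^{2} = 230400$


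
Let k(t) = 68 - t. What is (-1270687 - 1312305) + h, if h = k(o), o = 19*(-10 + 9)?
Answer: -2582905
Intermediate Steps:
o = -19 (o = 19*(-1) = -19)
h = 87 (h = 68 - 1*(-19) = 68 + 19 = 87)
(-1270687 - 1312305) + h = (-1270687 - 1312305) + 87 = -2582992 + 87 = -2582905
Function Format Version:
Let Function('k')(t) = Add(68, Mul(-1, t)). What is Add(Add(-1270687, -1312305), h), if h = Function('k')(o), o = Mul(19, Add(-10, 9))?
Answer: -2582905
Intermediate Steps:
o = -19 (o = Mul(19, -1) = -19)
h = 87 (h = Add(68, Mul(-1, -19)) = Add(68, 19) = 87)
Add(Add(-1270687, -1312305), h) = Add(Add(-1270687, -1312305), 87) = Add(-2582992, 87) = -2582905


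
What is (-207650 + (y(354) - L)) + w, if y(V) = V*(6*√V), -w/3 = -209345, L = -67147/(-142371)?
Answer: 59850565688/142371 + 2124*√354 ≈ 4.6035e+5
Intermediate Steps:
L = 67147/142371 (L = -67147*(-1/142371) = 67147/142371 ≈ 0.47163)
w = 628035 (w = -3*(-209345) = 628035)
y(V) = 6*V^(3/2)
(-207650 + (y(354) - L)) + w = (-207650 + (6*354^(3/2) - 1*67147/142371)) + 628035 = (-207650 + (6*(354*√354) - 67147/142371)) + 628035 = (-207650 + (2124*√354 - 67147/142371)) + 628035 = (-207650 + (-67147/142371 + 2124*√354)) + 628035 = (-29563405297/142371 + 2124*√354) + 628035 = 59850565688/142371 + 2124*√354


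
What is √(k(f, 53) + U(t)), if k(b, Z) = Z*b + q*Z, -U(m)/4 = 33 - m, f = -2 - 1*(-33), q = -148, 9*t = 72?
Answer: I*√6301 ≈ 79.379*I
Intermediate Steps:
t = 8 (t = (⅑)*72 = 8)
f = 31 (f = -2 + 33 = 31)
U(m) = -132 + 4*m (U(m) = -4*(33 - m) = -132 + 4*m)
k(b, Z) = -148*Z + Z*b (k(b, Z) = Z*b - 148*Z = -148*Z + Z*b)
√(k(f, 53) + U(t)) = √(53*(-148 + 31) + (-132 + 4*8)) = √(53*(-117) + (-132 + 32)) = √(-6201 - 100) = √(-6301) = I*√6301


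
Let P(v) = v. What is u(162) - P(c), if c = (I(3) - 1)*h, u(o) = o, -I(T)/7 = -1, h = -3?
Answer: 180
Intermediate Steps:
I(T) = 7 (I(T) = -7*(-1) = 7)
c = -18 (c = (7 - 1)*(-3) = 6*(-3) = -18)
u(162) - P(c) = 162 - 1*(-18) = 162 + 18 = 180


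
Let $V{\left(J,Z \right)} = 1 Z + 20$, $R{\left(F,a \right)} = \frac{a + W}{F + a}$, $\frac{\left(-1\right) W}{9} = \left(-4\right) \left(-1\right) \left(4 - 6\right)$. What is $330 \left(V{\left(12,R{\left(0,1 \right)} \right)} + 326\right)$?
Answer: $138270$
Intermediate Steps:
$W = 72$ ($W = - 9 \left(-4\right) \left(-1\right) \left(4 - 6\right) = - 9 \cdot 4 \left(4 - 6\right) = - 9 \cdot 4 \left(-2\right) = \left(-9\right) \left(-8\right) = 72$)
$R{\left(F,a \right)} = \frac{72 + a}{F + a}$ ($R{\left(F,a \right)} = \frac{a + 72}{F + a} = \frac{72 + a}{F + a}$)
$V{\left(J,Z \right)} = 20 + Z$ ($V{\left(J,Z \right)} = Z + 20 = 20 + Z$)
$330 \left(V{\left(12,R{\left(0,1 \right)} \right)} + 326\right) = 330 \left(\left(20 + \frac{72 + 1}{0 + 1}\right) + 326\right) = 330 \left(\left(20 + 1^{-1} \cdot 73\right) + 326\right) = 330 \left(\left(20 + 1 \cdot 73\right) + 326\right) = 330 \left(\left(20 + 73\right) + 326\right) = 330 \left(93 + 326\right) = 330 \cdot 419 = 138270$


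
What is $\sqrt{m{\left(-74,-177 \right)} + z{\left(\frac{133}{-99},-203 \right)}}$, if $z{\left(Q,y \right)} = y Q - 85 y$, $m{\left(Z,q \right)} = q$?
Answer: $\frac{43 \sqrt{10219}}{33} \approx 131.72$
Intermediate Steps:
$z{\left(Q,y \right)} = - 85 y + Q y$ ($z{\left(Q,y \right)} = Q y - 85 y = - 85 y + Q y$)
$\sqrt{m{\left(-74,-177 \right)} + z{\left(\frac{133}{-99},-203 \right)}} = \sqrt{-177 - 203 \left(-85 + \frac{133}{-99}\right)} = \sqrt{-177 - 203 \left(-85 + 133 \left(- \frac{1}{99}\right)\right)} = \sqrt{-177 - 203 \left(-85 - \frac{133}{99}\right)} = \sqrt{-177 - - \frac{1735244}{99}} = \sqrt{-177 + \frac{1735244}{99}} = \sqrt{\frac{1717721}{99}} = \frac{43 \sqrt{10219}}{33}$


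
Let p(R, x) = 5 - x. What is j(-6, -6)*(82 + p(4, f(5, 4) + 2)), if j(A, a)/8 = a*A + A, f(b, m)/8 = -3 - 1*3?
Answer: 31920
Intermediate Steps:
f(b, m) = -48 (f(b, m) = 8*(-3 - 1*3) = 8*(-3 - 3) = 8*(-6) = -48)
j(A, a) = 8*A + 8*A*a (j(A, a) = 8*(a*A + A) = 8*(A*a + A) = 8*(A + A*a) = 8*A + 8*A*a)
j(-6, -6)*(82 + p(4, f(5, 4) + 2)) = (8*(-6)*(1 - 6))*(82 + (5 - (-48 + 2))) = (8*(-6)*(-5))*(82 + (5 - 1*(-46))) = 240*(82 + (5 + 46)) = 240*(82 + 51) = 240*133 = 31920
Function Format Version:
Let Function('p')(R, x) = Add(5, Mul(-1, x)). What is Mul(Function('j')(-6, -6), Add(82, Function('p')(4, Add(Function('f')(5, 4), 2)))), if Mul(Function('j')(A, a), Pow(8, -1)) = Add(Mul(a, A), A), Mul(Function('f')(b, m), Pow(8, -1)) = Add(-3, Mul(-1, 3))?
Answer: 31920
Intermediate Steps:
Function('f')(b, m) = -48 (Function('f')(b, m) = Mul(8, Add(-3, Mul(-1, 3))) = Mul(8, Add(-3, -3)) = Mul(8, -6) = -48)
Function('j')(A, a) = Add(Mul(8, A), Mul(8, A, a)) (Function('j')(A, a) = Mul(8, Add(Mul(a, A), A)) = Mul(8, Add(Mul(A, a), A)) = Mul(8, Add(A, Mul(A, a))) = Add(Mul(8, A), Mul(8, A, a)))
Mul(Function('j')(-6, -6), Add(82, Function('p')(4, Add(Function('f')(5, 4), 2)))) = Mul(Mul(8, -6, Add(1, -6)), Add(82, Add(5, Mul(-1, Add(-48, 2))))) = Mul(Mul(8, -6, -5), Add(82, Add(5, Mul(-1, -46)))) = Mul(240, Add(82, Add(5, 46))) = Mul(240, Add(82, 51)) = Mul(240, 133) = 31920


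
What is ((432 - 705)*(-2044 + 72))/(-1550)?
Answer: -269178/775 ≈ -347.33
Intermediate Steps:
((432 - 705)*(-2044 + 72))/(-1550) = -273*(-1972)*(-1/1550) = 538356*(-1/1550) = -269178/775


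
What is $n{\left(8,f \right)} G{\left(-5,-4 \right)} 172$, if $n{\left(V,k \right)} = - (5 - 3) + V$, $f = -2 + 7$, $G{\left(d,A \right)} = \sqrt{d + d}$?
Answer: $1032 i \sqrt{10} \approx 3263.5 i$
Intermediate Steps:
$G{\left(d,A \right)} = \sqrt{2} \sqrt{d}$ ($G{\left(d,A \right)} = \sqrt{2 d} = \sqrt{2} \sqrt{d}$)
$f = 5$
$n{\left(V,k \right)} = -2 + V$ ($n{\left(V,k \right)} = \left(-1\right) 2 + V = -2 + V$)
$n{\left(8,f \right)} G{\left(-5,-4 \right)} 172 = \left(-2 + 8\right) \sqrt{2} \sqrt{-5} \cdot 172 = 6 \sqrt{2} i \sqrt{5} \cdot 172 = 6 i \sqrt{10} \cdot 172 = 1032 i \sqrt{10}$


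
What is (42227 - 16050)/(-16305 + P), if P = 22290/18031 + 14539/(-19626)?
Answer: -9263422679862/5769779488999 ≈ -1.6055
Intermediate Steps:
P = 175310831/353876406 (P = 22290*(1/18031) + 14539*(-1/19626) = 22290/18031 - 14539/19626 = 175310831/353876406 ≈ 0.49540)
(42227 - 16050)/(-16305 + P) = (42227 - 16050)/(-16305 + 175310831/353876406) = 26177/(-5769779488999/353876406) = 26177*(-353876406/5769779488999) = -9263422679862/5769779488999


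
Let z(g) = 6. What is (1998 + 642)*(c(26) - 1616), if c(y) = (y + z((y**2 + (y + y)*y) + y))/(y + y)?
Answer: -55440000/13 ≈ -4.2646e+6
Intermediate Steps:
c(y) = (6 + y)/(2*y) (c(y) = (y + 6)/(y + y) = (6 + y)/((2*y)) = (6 + y)*(1/(2*y)) = (6 + y)/(2*y))
(1998 + 642)*(c(26) - 1616) = (1998 + 642)*((1/2)*(6 + 26)/26 - 1616) = 2640*((1/2)*(1/26)*32 - 1616) = 2640*(8/13 - 1616) = 2640*(-21000/13) = -55440000/13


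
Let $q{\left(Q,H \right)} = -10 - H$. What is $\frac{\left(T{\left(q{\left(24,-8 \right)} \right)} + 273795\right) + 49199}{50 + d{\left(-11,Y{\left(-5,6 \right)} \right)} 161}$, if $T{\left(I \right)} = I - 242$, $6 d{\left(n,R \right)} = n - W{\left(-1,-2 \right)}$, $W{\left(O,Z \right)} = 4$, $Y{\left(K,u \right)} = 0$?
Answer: $- \frac{129100}{141} \approx -915.6$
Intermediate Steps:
$d{\left(n,R \right)} = - \frac{2}{3} + \frac{n}{6}$ ($d{\left(n,R \right)} = \frac{n - 4}{6} = \frac{-4 + n}{6} = - \frac{2}{3} + \frac{n}{6}$)
$T{\left(I \right)} = -242 + I$
$\frac{\left(T{\left(q{\left(24,-8 \right)} \right)} + 273795\right) + 49199}{50 + d{\left(-11,Y{\left(-5,6 \right)} \right)} 161} = \frac{\left(\left(-242 - 2\right) + 273795\right) + 49199}{50 + \left(- \frac{2}{3} + \frac{1}{6} \left(-11\right)\right) 161} = \frac{\left(\left(-242 + \left(-10 + 8\right)\right) + 273795\right) + 49199}{50 + \left(- \frac{2}{3} - \frac{11}{6}\right) 161} = \frac{\left(\left(-242 - 2\right) + 273795\right) + 49199}{50 - \frac{805}{2}} = \frac{\left(-244 + 273795\right) + 49199}{50 - \frac{805}{2}} = \frac{273551 + 49199}{- \frac{705}{2}} = 322750 \left(- \frac{2}{705}\right) = - \frac{129100}{141}$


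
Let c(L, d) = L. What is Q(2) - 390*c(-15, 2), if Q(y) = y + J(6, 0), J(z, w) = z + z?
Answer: 5864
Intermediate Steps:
J(z, w) = 2*z
Q(y) = 12 + y (Q(y) = y + 2*6 = y + 12 = 12 + y)
Q(2) - 390*c(-15, 2) = (12 + 2) - 390*(-15) = 14 + 5850 = 5864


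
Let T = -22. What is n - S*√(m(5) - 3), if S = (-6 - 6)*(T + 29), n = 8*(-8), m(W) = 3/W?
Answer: -64 + 168*I*√15/5 ≈ -64.0 + 130.13*I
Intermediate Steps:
n = -64
S = -84 (S = (-6 - 6)*(-22 + 29) = -12*7 = -84)
n - S*√(m(5) - 3) = -64 - (-84)*√(3/5 - 3) = -64 - (-84)*√(3*(⅕) - 3) = -64 - (-84)*√(⅗ - 3) = -64 - (-84)*√(-12/5) = -64 - (-84)*2*I*√15/5 = -64 - (-168)*I*√15/5 = -64 + 168*I*√15/5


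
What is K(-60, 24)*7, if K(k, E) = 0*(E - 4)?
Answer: 0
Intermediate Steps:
K(k, E) = 0 (K(k, E) = 0*(-4 + E) = 0)
K(-60, 24)*7 = 0*7 = 0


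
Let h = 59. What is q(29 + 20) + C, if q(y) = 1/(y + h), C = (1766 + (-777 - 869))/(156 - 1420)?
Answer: -731/8532 ≈ -0.085677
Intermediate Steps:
C = -15/158 (C = (1766 - 1646)/(-1264) = 120*(-1/1264) = -15/158 ≈ -0.094937)
q(y) = 1/(59 + y) (q(y) = 1/(y + 59) = 1/(59 + y))
q(29 + 20) + C = 1/(59 + (29 + 20)) - 15/158 = 1/(59 + 49) - 15/158 = 1/108 - 15/158 = -731/8532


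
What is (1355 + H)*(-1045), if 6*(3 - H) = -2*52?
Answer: -4311670/3 ≈ -1.4372e+6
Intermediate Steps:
H = 61/3 (H = 3 - (-1)*52/3 = 3 - 1/6*(-104) = 3 + 52/3 = 61/3 ≈ 20.333)
(1355 + H)*(-1045) = (1355 + 61/3)*(-1045) = (4126/3)*(-1045) = -4311670/3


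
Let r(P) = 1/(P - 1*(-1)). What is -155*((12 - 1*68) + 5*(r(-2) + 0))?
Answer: 9455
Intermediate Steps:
r(P) = 1/(1 + P) (r(P) = 1/(P + 1) = 1/(1 + P))
-155*((12 - 1*68) + 5*(r(-2) + 0)) = -155*((12 - 1*68) + 5*(1/(1 - 2) + 0)) = -155*((12 - 68) + 5*(1/(-1) + 0)) = -155*(-56 + 5*(-1 + 0)) = -155*(-56 + 5*(-1)) = -155*(-56 - 5) = -155*(-61) = 9455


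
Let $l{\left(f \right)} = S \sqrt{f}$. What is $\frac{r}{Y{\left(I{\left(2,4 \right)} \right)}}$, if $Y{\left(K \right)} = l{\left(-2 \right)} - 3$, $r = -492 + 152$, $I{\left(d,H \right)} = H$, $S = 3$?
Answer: $\frac{340}{9} + \frac{340 i \sqrt{2}}{9} \approx 37.778 + 53.426 i$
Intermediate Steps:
$r = -340$
$l{\left(f \right)} = 3 \sqrt{f}$
$Y{\left(K \right)} = -3 + 3 i \sqrt{2}$ ($Y{\left(K \right)} = 3 \sqrt{-2} - 3 = 3 i \sqrt{2} - 3 = -3 + 3 i \sqrt{2}$)
$\frac{r}{Y{\left(I{\left(2,4 \right)} \right)}} = - \frac{340}{-3 + 3 i \sqrt{2}}$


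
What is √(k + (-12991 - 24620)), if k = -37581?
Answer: 2*I*√18798 ≈ 274.21*I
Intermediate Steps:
√(k + (-12991 - 24620)) = √(-37581 + (-12991 - 24620)) = √(-37581 - 37611) = √(-75192) = 2*I*√18798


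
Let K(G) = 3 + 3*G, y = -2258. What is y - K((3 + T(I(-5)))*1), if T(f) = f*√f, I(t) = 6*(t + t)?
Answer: -2270 + 360*I*√15 ≈ -2270.0 + 1394.3*I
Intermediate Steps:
I(t) = 12*t (I(t) = 6*(2*t) = 12*t)
T(f) = f^(3/2)
y - K((3 + T(I(-5)))*1) = -2258 - (3 + 3*((3 + (12*(-5))^(3/2))*1)) = -2258 - (3 + 3*((3 + (-60)^(3/2))*1)) = -2258 - (3 + 3*((3 - 120*I*√15)*1)) = -2258 - (3 + 3*(3 - 120*I*√15)) = -2258 - (3 + (9 - 360*I*√15)) = -2258 - (12 - 360*I*√15) = -2258 + (-12 + 360*I*√15) = -2270 + 360*I*√15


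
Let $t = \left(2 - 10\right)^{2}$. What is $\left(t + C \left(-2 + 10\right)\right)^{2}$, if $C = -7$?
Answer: $64$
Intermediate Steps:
$t = 64$ ($t = \left(-8\right)^{2} = 64$)
$\left(t + C \left(-2 + 10\right)\right)^{2} = \left(64 - 7 \left(-2 + 10\right)\right)^{2} = \left(64 - 56\right)^{2} = 8^{2} = 64$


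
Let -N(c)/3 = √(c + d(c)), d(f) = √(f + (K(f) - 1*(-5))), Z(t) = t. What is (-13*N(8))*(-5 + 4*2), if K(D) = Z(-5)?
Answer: 117*√(8 + 2*√2) ≈ 385.01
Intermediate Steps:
K(D) = -5
d(f) = √f (d(f) = √(f + (-5 - 1*(-5))) = √(f + (-5 + 5)) = √(f + 0) = √f)
N(c) = -3*√(c + √c)
(-13*N(8))*(-5 + 4*2) = (-(-39)*√(8 + √8))*(-5 + 4*2) = (-(-39)*√(8 + 2*√2))*(-5 + 8) = (39*√(8 + 2*√2))*3 = 117*√(8 + 2*√2)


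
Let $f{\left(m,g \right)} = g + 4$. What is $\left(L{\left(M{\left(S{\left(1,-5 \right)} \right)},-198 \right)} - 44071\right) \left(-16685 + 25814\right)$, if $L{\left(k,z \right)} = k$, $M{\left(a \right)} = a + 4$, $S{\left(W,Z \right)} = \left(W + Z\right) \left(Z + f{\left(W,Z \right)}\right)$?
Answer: $-402068547$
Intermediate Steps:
$f{\left(m,g \right)} = 4 + g$
$S{\left(W,Z \right)} = \left(4 + 2 Z\right) \left(W + Z\right)$ ($S{\left(W,Z \right)} = \left(W + Z\right) \left(Z + \left(4 + Z\right)\right) = \left(W + Z\right) \left(4 + 2 Z\right) = \left(4 + 2 Z\right) \left(W + Z\right)$)
$M{\left(a \right)} = 4 + a$
$\left(L{\left(M{\left(S{\left(1,-5 \right)} \right)},-198 \right)} - 44071\right) \left(-16685 + 25814\right) = \left(\left(4 + \left(2 \left(-5\right)^{2} + 4 \cdot 1 + 4 \left(-5\right) + 2 \cdot 1 \left(-5\right)\right)\right) - 44071\right) \left(-16685 + 25814\right) = \left(\left(4 + \left(2 \cdot 25 + 4 - 20 - 10\right)\right) - 44071\right) 9129 = \left(\left(4 + \left(50 + 4 - 20 - 10\right)\right) - 44071\right) 9129 = \left(\left(4 + 24\right) - 44071\right) 9129 = \left(28 - 44071\right) 9129 = \left(-44043\right) 9129 = -402068547$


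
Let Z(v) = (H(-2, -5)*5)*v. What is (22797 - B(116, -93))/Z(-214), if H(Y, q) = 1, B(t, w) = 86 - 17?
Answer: -11364/535 ≈ -21.241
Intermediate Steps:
B(t, w) = 69
Z(v) = 5*v (Z(v) = (1*5)*v = 5*v)
(22797 - B(116, -93))/Z(-214) = (22797 - 1*69)/((5*(-214))) = (22797 - 69)/(-1070) = 22728*(-1/1070) = -11364/535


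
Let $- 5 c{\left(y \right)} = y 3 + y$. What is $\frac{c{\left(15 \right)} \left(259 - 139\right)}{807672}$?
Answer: $- \frac{60}{33653} \approx -0.0017829$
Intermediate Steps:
$c{\left(y \right)} = - \frac{4 y}{5}$ ($c{\left(y \right)} = - \frac{y 3 + y}{5} = - \frac{3 y + y}{5} = - \frac{4 y}{5}$)
$\frac{c{\left(15 \right)} \left(259 - 139\right)}{807672} = \frac{\left(- \frac{4}{5}\right) 15 \left(259 - 139\right)}{807672} = \left(-12\right) 120 \cdot \frac{1}{807672} = \left(-1440\right) \frac{1}{807672} = - \frac{60}{33653}$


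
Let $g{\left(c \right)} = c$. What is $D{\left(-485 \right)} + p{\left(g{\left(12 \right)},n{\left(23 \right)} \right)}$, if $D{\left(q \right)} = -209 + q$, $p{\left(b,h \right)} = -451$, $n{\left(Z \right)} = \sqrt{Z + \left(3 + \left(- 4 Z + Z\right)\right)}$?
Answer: $-1145$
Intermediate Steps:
$n{\left(Z \right)} = \sqrt{3 - 2 Z}$ ($n{\left(Z \right)} = \sqrt{Z - \left(-3 + 3 Z\right)} = \sqrt{3 - 2 Z}$)
$D{\left(-485 \right)} + p{\left(g{\left(12 \right)},n{\left(23 \right)} \right)} = \left(-209 - 485\right) - 451 = -694 - 451 = -1145$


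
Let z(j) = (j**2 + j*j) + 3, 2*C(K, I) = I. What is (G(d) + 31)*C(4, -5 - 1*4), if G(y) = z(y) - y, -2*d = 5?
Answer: -441/2 ≈ -220.50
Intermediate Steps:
d = -5/2 (d = -1/2*5 = -5/2 ≈ -2.5000)
C(K, I) = I/2
z(j) = 3 + 2*j**2 (z(j) = (j**2 + j**2) + 3 = 2*j**2 + 3 = 3 + 2*j**2)
G(y) = 3 - y + 2*y**2 (G(y) = (3 + 2*y**2) - y = 3 - y + 2*y**2)
(G(d) + 31)*C(4, -5 - 1*4) = ((3 - 1*(-5/2) + 2*(-5/2)**2) + 31)*((-5 - 1*4)/2) = ((3 + 5/2 + 2*(25/4)) + 31)*((-5 - 4)/2) = ((3 + 5/2 + 25/2) + 31)*((1/2)*(-9)) = (18 + 31)*(-9/2) = 49*(-9/2) = -441/2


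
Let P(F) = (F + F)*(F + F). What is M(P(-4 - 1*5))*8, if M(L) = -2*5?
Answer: -80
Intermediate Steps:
P(F) = 4*F² (P(F) = (2*F)*(2*F) = 4*F²)
M(L) = -10
M(P(-4 - 1*5))*8 = -10*8 = -80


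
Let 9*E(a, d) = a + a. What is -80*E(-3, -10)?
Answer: 160/3 ≈ 53.333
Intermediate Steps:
E(a, d) = 2*a/9 (E(a, d) = (a + a)/9 = (2*a)/9 = 2*a/9)
-80*E(-3, -10) = -160*(-3)/9 = -80*(-2/3) = 160/3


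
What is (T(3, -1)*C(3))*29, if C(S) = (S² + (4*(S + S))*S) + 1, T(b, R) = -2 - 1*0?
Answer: -4756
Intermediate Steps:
T(b, R) = -2 (T(b, R) = -2 + 0 = -2)
C(S) = 1 + 9*S² (C(S) = (S² + (4*(2*S))*S) + 1 = (S² + (8*S)*S) + 1 = (S² + 8*S²) + 1 = 9*S² + 1 = 1 + 9*S²)
(T(3, -1)*C(3))*29 = -2*(1 + 9*3²)*29 = -2*(1 + 9*9)*29 = -2*(1 + 81)*29 = -2*82*29 = -164*29 = -4756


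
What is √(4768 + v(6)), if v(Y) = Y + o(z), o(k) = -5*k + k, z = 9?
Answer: √4738 ≈ 68.833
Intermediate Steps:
o(k) = -4*k
v(Y) = -36 + Y (v(Y) = Y - 4*9 = Y - 36 = -36 + Y)
√(4768 + v(6)) = √(4768 + (-36 + 6)) = √(4768 - 30) = √4738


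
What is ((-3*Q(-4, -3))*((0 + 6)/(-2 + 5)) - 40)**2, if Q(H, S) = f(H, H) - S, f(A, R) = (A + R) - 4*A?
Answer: 11236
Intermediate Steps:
f(A, R) = R - 3*A
Q(H, S) = -S - 2*H (Q(H, S) = (H - 3*H) - S = -2*H - S = -S - 2*H)
((-3*Q(-4, -3))*((0 + 6)/(-2 + 5)) - 40)**2 = ((-3*(-1*(-3) - 2*(-4)))*((0 + 6)/(-2 + 5)) - 40)**2 = ((-3*(3 + 8))*(6/3) - 40)**2 = ((-3*11)*(6*(1/3)) - 40)**2 = (-33*2 - 40)**2 = (-66 - 40)**2 = (-106)**2 = 11236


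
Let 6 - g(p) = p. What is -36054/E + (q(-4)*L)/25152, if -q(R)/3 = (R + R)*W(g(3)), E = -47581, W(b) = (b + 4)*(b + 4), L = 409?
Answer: 991355413/49864888 ≈ 19.881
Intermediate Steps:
g(p) = 6 - p
W(b) = (4 + b)**2 (W(b) = (4 + b)*(4 + b) = (4 + b)**2)
q(R) = -294*R (q(R) = -3*(R + R)*(4 + (6 - 1*3))**2 = -3*2*R*(4 + (6 - 3))**2 = -3*2*R*(4 + 3)**2 = -3*2*R*7**2 = -3*2*R*49 = -294*R)
-36054/E + (q(-4)*L)/25152 = -36054/(-47581) + (-294*(-4)*409)/25152 = -36054*(-1/47581) + (1176*409)*(1/25152) = 36054/47581 + 480984*(1/25152) = 36054/47581 + 20041/1048 = 991355413/49864888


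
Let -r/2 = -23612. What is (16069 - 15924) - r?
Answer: -47079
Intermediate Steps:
r = 47224 (r = -2*(-23612) = 47224)
(16069 - 15924) - r = (16069 - 15924) - 1*47224 = 145 - 47224 = -47079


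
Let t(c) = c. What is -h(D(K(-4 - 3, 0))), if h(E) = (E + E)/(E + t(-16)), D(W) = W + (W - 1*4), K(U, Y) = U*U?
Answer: -94/39 ≈ -2.4103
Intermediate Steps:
K(U, Y) = U²
D(W) = -4 + 2*W (D(W) = W + (W - 4) = W + (-4 + W) = -4 + 2*W)
h(E) = 2*E/(-16 + E) (h(E) = (E + E)/(E - 16) = (2*E)/(-16 + E) = 2*E/(-16 + E))
-h(D(K(-4 - 3, 0))) = -2*(-4 + 2*(-4 - 3)²)/(-16 + (-4 + 2*(-4 - 3)²)) = -2*(-4 + 2*(-7)²)/(-16 + (-4 + 2*(-7)²)) = -2*(-4 + 2*49)/(-16 + (-4 + 2*49)) = -2*(-4 + 98)/(-16 + (-4 + 98)) = -2*94/(-16 + 94) = -2*94/78 = -1*94/39 = -94/39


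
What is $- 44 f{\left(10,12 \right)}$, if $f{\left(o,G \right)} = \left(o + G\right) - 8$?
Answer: $-616$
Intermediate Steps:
$f{\left(o,G \right)} = -8 + G + o$ ($f{\left(o,G \right)} = \left(G + o\right) - 8 = -8 + G + o$)
$- 44 f{\left(10,12 \right)} = - 44 \left(-8 + 12 + 10\right) = \left(-44\right) 14 = -616$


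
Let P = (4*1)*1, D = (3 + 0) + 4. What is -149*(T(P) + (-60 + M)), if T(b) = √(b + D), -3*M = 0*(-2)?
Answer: 8940 - 149*√11 ≈ 8445.8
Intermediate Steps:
D = 7 (D = 3 + 4 = 7)
M = 0 (M = -0*(-2) = -⅓*0 = 0)
P = 4 (P = 4*1 = 4)
T(b) = √(7 + b) (T(b) = √(b + 7) = √(7 + b))
-149*(T(P) + (-60 + M)) = -149*(√(7 + 4) + (-60 + 0)) = -149*(√11 - 60) = -149*(-60 + √11) = 8940 - 149*√11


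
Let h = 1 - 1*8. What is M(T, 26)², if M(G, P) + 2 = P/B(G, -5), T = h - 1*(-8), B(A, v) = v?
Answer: 1296/25 ≈ 51.840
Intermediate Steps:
h = -7 (h = 1 - 8 = -7)
T = 1 (T = -7 - 1*(-8) = -7 + 8 = 1)
M(G, P) = -2 - P/5 (M(G, P) = -2 + P/(-5) = -2 + P*(-⅕) = -2 - P/5)
M(T, 26)² = (-2 - ⅕*26)² = (-2 - 26/5)² = (-36/5)² = 1296/25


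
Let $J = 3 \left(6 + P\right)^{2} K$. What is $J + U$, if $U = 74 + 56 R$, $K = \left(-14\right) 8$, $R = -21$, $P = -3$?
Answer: $-4126$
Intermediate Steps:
$K = -112$
$J = -3024$ ($J = 3 \left(6 - 3\right)^{2} \left(-112\right) = 3 \cdot 3^{2} \left(-112\right) = 3 \cdot 9 \left(-112\right) = 27 \left(-112\right) = -3024$)
$U = -1102$ ($U = 74 + 56 \left(-21\right) = 74 - 1176 = -1102$)
$J + U = -3024 - 1102 = -4126$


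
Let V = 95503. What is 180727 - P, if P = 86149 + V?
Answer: -925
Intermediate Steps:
P = 181652 (P = 86149 + 95503 = 181652)
180727 - P = 180727 - 1*181652 = 180727 - 181652 = -925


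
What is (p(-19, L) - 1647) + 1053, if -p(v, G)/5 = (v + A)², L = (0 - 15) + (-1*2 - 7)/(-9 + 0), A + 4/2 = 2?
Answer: -2399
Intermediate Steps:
A = 0 (A = -2 + 2 = 0)
L = -14 (L = -15 + (-2 - 7)/(-9) = -15 - 9*(-⅑) = -15 + 1 = -14)
p(v, G) = -5*v² (p(v, G) = -5*(v + 0)² = -5*v²)
(p(-19, L) - 1647) + 1053 = (-5*(-19)² - 1647) + 1053 = (-5*361 - 1647) + 1053 = (-1805 - 1647) + 1053 = -3452 + 1053 = -2399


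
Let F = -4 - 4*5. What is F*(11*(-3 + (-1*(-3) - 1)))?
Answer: 264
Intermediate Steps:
F = -24 (F = -4 - 20 = -24)
F*(11*(-3 + (-1*(-3) - 1))) = -264*(-3 + (-1*(-3) - 1)) = -264*(-3 + (3 - 1)) = -264*(-3 + 2) = -264*(-1) = -24*(-11) = 264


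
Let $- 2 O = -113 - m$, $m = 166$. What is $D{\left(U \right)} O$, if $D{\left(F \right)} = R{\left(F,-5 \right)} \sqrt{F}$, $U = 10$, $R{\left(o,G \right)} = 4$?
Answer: $558 \sqrt{10} \approx 1764.6$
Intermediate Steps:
$D{\left(F \right)} = 4 \sqrt{F}$
$O = \frac{279}{2}$ ($O = - \frac{-113 - 166}{2} = \left(- \frac{1}{2}\right) \left(-279\right) = \frac{279}{2} \approx 139.5$)
$D{\left(U \right)} O = 4 \sqrt{10} \cdot \frac{279}{2} = 558 \sqrt{10}$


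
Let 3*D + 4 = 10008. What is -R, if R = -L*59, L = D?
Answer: 590236/3 ≈ 1.9675e+5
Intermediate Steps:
D = 10004/3 (D = -4/3 + (⅓)*10008 = -4/3 + 3336 = 10004/3 ≈ 3334.7)
L = 10004/3 ≈ 3334.7
R = -590236/3 (R = -1*10004/3*59 = -10004/3*59 = -590236/3 ≈ -1.9675e+5)
-R = -1*(-590236/3) = 590236/3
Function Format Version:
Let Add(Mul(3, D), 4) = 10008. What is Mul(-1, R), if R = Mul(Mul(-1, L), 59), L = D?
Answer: Rational(590236, 3) ≈ 1.9675e+5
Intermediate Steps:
D = Rational(10004, 3) (D = Add(Rational(-4, 3), Mul(Rational(1, 3), 10008)) = Add(Rational(-4, 3), 3336) = Rational(10004, 3) ≈ 3334.7)
L = Rational(10004, 3) ≈ 3334.7
R = Rational(-590236, 3) (R = Mul(Mul(-1, Rational(10004, 3)), 59) = Mul(Rational(-10004, 3), 59) = Rational(-590236, 3) ≈ -1.9675e+5)
Mul(-1, R) = Mul(-1, Rational(-590236, 3)) = Rational(590236, 3)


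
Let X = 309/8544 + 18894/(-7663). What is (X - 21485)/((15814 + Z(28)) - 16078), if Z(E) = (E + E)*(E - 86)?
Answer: 468946473463/76646674688 ≈ 6.1183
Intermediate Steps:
X = -53020823/21824224 (X = 309*(1/8544) + 18894*(-1/7663) = 103/2848 - 18894/7663 = -53020823/21824224 ≈ -2.4294)
Z(E) = 2*E*(-86 + E) (Z(E) = (2*E)*(-86 + E) = 2*E*(-86 + E))
(X - 21485)/((15814 + Z(28)) - 16078) = (-53020823/21824224 - 21485)/((15814 + 2*28*(-86 + 28)) - 16078) = -468946473463/(21824224*((15814 + 2*28*(-58)) - 16078)) = -468946473463/(21824224*((15814 - 3248) - 16078)) = -468946473463/(21824224*(12566 - 16078)) = -468946473463/21824224/(-3512) = -468946473463/21824224*(-1/3512) = 468946473463/76646674688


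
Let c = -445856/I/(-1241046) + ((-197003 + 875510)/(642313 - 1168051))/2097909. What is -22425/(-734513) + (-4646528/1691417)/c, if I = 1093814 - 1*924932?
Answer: -80276817607069674997865856422937/44186802609104722864460111 ≈ -1.8168e+6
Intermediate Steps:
I = 168882 (I = 1093814 - 924932 = 168882)
c = 3236560959321581/2140442186053809846978 (c = -445856/168882/(-1241046) + ((-197003 + 875510)/(642313 - 1168051))/2097909 = -445856*1/168882*(-1/1241046) + (678507/(-525738))*(1/2097909) = -222928/84441*(-1/1241046) + (678507*(-1/525738))*(1/2097909) = 111464/52397582643 - 226169/175246*1/2097909 = 111464/52397582643 - 226169/367650160614 = 3236560959321581/2140442186053809846978 ≈ 1.5121e-6)
-22425/(-734513) + (-4646528/1691417)/c = -22425/(-734513) + (-4646528/1691417)/(3236560959321581/2140442186053809846978) = -22425*(-1/734513) - 4646528*1/1691417*(2140442186053809846978/3236560959321581) = 1725/56501 - 4646528/1691417*2140442186053809846978/3236560959321581 = 1725/56501 - 1420803507125748137236998912/782053461161832938611 = -80276817607069674997865856422937/44186802609104722864460111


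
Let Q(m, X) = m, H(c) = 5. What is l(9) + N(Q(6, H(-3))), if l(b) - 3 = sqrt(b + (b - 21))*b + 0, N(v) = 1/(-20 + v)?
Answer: 41/14 + 9*I*sqrt(3) ≈ 2.9286 + 15.588*I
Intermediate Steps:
l(b) = 3 + b*sqrt(-21 + 2*b) (l(b) = 3 + (sqrt(b + (b - 21))*b + 0) = 3 + (sqrt(b + (-21 + b))*b + 0) = 3 + (sqrt(-21 + 2*b)*b + 0) = 3 + (b*sqrt(-21 + 2*b) + 0) = 3 + b*sqrt(-21 + 2*b))
l(9) + N(Q(6, H(-3))) = (3 + 9*sqrt(-21 + 2*9)) + 1/(-20 + 6) = (3 + 9*sqrt(-21 + 18)) + 1/(-14) = (3 + 9*sqrt(-3)) - 1/14 = (3 + 9*(I*sqrt(3))) - 1/14 = (3 + 9*I*sqrt(3)) - 1/14 = 41/14 + 9*I*sqrt(3)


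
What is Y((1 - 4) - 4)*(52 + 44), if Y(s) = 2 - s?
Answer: 864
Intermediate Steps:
Y((1 - 4) - 4)*(52 + 44) = (2 - ((1 - 4) - 4))*(52 + 44) = (2 - (-3 - 4))*96 = (2 - 1*(-7))*96 = (2 + 7)*96 = 9*96 = 864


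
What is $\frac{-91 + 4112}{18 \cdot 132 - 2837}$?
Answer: $- \frac{4021}{461} \approx -8.7223$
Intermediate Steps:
$\frac{-91 + 4112}{18 \cdot 132 - 2837} = \frac{4021}{2376 - 2837} = \frac{4021}{-461} = 4021 \left(- \frac{1}{461}\right) = - \frac{4021}{461}$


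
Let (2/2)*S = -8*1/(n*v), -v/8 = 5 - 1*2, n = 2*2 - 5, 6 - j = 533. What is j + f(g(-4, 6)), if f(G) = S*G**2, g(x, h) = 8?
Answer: -1645/3 ≈ -548.33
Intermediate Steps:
j = -527 (j = 6 - 1*533 = 6 - 533 = -527)
n = -1 (n = 4 - 5 = -1)
v = -24 (v = -8*(5 - 1*2) = -8*(5 - 2) = -8*3 = -24)
S = -1/3 (S = -8/((-24*(-1))) = -8/24 = -8*1/24 = -1/3 ≈ -0.33333)
f(G) = -G**2/3
j + f(g(-4, 6)) = -527 - 1/3*8**2 = -527 - 1/3*64 = -527 - 64/3 = -1645/3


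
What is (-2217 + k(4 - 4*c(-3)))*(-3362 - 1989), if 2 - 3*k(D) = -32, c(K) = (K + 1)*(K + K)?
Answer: 35407567/3 ≈ 1.1803e+7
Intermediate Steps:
c(K) = 2*K*(1 + K) (c(K) = (1 + K)*(2*K) = 2*K*(1 + K))
k(D) = 34/3 (k(D) = 2/3 - 1/3*(-32) = 2/3 + 32/3 = 34/3)
(-2217 + k(4 - 4*c(-3)))*(-3362 - 1989) = (-2217 + 34/3)*(-3362 - 1989) = -6617/3*(-5351) = 35407567/3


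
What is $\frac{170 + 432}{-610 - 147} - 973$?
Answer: $- \frac{737163}{757} \approx -973.79$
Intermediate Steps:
$\frac{170 + 432}{-610 - 147} - 973 = \frac{1}{-757} \cdot 602 - 973 = \left(- \frac{1}{757}\right) 602 - 973 = - \frac{602}{757} - 973 = - \frac{737163}{757}$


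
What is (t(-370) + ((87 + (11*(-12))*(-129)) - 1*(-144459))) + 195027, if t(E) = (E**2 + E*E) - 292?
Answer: 630109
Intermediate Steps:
t(E) = -292 + 2*E**2 (t(E) = (E**2 + E**2) - 292 = 2*E**2 - 292 = -292 + 2*E**2)
(t(-370) + ((87 + (11*(-12))*(-129)) - 1*(-144459))) + 195027 = ((-292 + 2*(-370)**2) + ((87 + (11*(-12))*(-129)) - 1*(-144459))) + 195027 = ((-292 + 2*136900) + ((87 - 132*(-129)) + 144459)) + 195027 = ((-292 + 273800) + ((87 + 17028) + 144459)) + 195027 = (273508 + (17115 + 144459)) + 195027 = (273508 + 161574) + 195027 = 435082 + 195027 = 630109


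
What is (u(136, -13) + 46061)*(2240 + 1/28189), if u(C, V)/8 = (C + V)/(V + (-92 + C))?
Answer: 12889138564125/124837 ≈ 1.0325e+8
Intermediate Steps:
u(C, V) = 8*(C + V)/(-92 + C + V) (u(C, V) = 8*((C + V)/(V + (-92 + C))) = 8*((C + V)/(-92 + C + V)) = 8*(C + V)/(-92 + C + V))
(u(136, -13) + 46061)*(2240 + 1/28189) = (8*(136 - 13)/(-92 + 136 - 13) + 46061)*(2240 + 1/28189) = (8*123/31 + 46061)*(2240 + 1/28189) = (8*(1/31)*123 + 46061)*(63143361/28189) = (984/31 + 46061)*(63143361/28189) = (1428875/31)*(63143361/28189) = 12889138564125/124837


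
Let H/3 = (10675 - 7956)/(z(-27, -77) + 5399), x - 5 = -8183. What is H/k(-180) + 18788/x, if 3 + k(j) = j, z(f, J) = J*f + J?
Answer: -1417380875/615341343 ≈ -2.3034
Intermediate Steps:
x = -8178 (x = 5 - 8183 = -8178)
z(f, J) = J + J*f
H = 2719/2467 (H = 3*((10675 - 7956)/(-77*(1 - 27) + 5399)) = 3*(2719/(-77*(-26) + 5399)) = 3*(2719/(2002 + 5399)) = 3*(2719/7401) = 2719/2467 ≈ 1.1021)
k(j) = -3 + j
H/k(-180) + 18788/x = 2719/(2467*(-3 - 180)) + 18788/(-8178) = (2719/2467)/(-183) + 18788*(-1/8178) = (2719/2467)*(-1/183) - 9394/4089 = -2719/451461 - 9394/4089 = -1417380875/615341343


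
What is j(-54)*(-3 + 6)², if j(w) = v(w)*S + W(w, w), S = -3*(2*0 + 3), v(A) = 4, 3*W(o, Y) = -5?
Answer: -339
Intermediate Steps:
W(o, Y) = -5/3 (W(o, Y) = (⅓)*(-5) = -5/3)
S = -9 (S = -3*(0 + 3) = -3*3 = -9)
j(w) = -113/3 (j(w) = 4*(-9) - 5/3 = -36 - 5/3 = -113/3)
j(-54)*(-3 + 6)² = -113*(-3 + 6)²/3 = -113/3*3² = -113/3*9 = -339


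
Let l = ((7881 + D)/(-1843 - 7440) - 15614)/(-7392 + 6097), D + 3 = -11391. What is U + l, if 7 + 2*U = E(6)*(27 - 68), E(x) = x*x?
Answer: -17537979757/24042970 ≈ -729.44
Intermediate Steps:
D = -11394 (D = -3 - 11391 = -11394)
E(x) = x**2
U = -1483/2 (U = -7/2 + (6**2*(27 - 68))/2 = -7/2 + (36*(-41))/2 = -7/2 + (1/2)*(-1476) = -7/2 - 738 = -1483/2 ≈ -741.50)
l = 144941249/12021485 (l = ((7881 - 11394)/(-1843 - 7440) - 15614)/(-7392 + 6097) = (-3513/(-9283) - 15614)/(-1295) = (-3513*(-1/9283) - 15614)*(-1/1295) = (3513/9283 - 15614)*(-1/1295) = -144941249/9283*(-1/1295) = 144941249/12021485 ≈ 12.057)
U + l = -1483/2 + 144941249/12021485 = -17537979757/24042970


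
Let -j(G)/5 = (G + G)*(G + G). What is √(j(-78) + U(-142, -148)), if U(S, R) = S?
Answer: I*√121822 ≈ 349.03*I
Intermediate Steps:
j(G) = -20*G² (j(G) = -5*(G + G)*(G + G) = -5*2*G*2*G = -20*G²)
√(j(-78) + U(-142, -148)) = √(-20*(-78)² - 142) = √(-20*6084 - 142) = √(-121680 - 142) = √(-121822) = I*√121822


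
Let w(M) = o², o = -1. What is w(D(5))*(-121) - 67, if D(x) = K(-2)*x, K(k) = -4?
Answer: -188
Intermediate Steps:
D(x) = -4*x
w(M) = 1 (w(M) = (-1)² = 1)
w(D(5))*(-121) - 67 = 1*(-121) - 67 = -121 - 67 = -188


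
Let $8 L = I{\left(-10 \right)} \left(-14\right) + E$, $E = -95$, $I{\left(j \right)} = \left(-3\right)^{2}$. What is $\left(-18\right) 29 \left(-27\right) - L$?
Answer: $\frac{112973}{8} \approx 14122.0$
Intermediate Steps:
$I{\left(j \right)} = 9$
$L = - \frac{221}{8}$ ($L = \frac{9 \left(-14\right) - 95}{8} = \frac{-126 - 95}{8} = \frac{1}{8} \left(-221\right) = - \frac{221}{8} \approx -27.625$)
$\left(-18\right) 29 \left(-27\right) - L = \left(-18\right) 29 \left(-27\right) - - \frac{221}{8} = \left(-522\right) \left(-27\right) + \frac{221}{8} = 14094 + \frac{221}{8} = \frac{112973}{8}$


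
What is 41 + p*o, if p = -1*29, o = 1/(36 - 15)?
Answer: 832/21 ≈ 39.619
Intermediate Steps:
o = 1/21 ≈ 0.047619
p = -29
41 + p*o = 41 - 29*1/21 = 41 - 29/21 = 832/21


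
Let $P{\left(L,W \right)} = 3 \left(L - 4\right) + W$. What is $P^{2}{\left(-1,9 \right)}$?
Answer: $36$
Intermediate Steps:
$P{\left(L,W \right)} = -12 + W + 3 L$ ($P{\left(L,W \right)} = 3 \left(-4 + L\right) + W = \left(-12 + 3 L\right) + W = -12 + W + 3 L$)
$P^{2}{\left(-1,9 \right)} = \left(-12 + 9 + 3 \left(-1\right)\right)^{2} = \left(-12 + 9 - 3\right)^{2} = \left(-6\right)^{2} = 36$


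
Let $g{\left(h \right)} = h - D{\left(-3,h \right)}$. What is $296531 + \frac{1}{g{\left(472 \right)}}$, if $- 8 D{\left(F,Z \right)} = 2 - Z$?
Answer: $\frac{490165747}{1653} \approx 2.9653 \cdot 10^{5}$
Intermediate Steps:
$D{\left(F,Z \right)} = - \frac{1}{4} + \frac{Z}{8}$ ($D{\left(F,Z \right)} = - \frac{2 - Z}{8} = - \frac{1}{4} + \frac{Z}{8}$)
$g{\left(h \right)} = \frac{1}{4} + \frac{7 h}{8}$ ($g{\left(h \right)} = h - \left(- \frac{1}{4} + \frac{h}{8}\right) = \frac{1}{4} + \frac{7 h}{8}$)
$296531 + \frac{1}{g{\left(472 \right)}} = 296531 + \frac{1}{\frac{1}{4} + \frac{7}{8} \cdot 472} = 296531 + \frac{1}{\frac{1}{4} + 413} = 296531 + \frac{1}{\frac{1653}{4}} = 296531 + \frac{4}{1653} = \frac{490165747}{1653}$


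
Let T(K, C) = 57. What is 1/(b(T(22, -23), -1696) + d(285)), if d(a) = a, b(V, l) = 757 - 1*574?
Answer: 1/468 ≈ 0.0021368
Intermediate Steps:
b(V, l) = 183 (b(V, l) = 757 - 574 = 183)
1/(b(T(22, -23), -1696) + d(285)) = 1/(183 + 285) = 1/468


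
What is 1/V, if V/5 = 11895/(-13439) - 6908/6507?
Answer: -87447573/851186885 ≈ -0.10274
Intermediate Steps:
V = -851186885/87447573 (V = 5*(11895/(-13439) - 6908/6507) = 5*(11895*(-1/13439) - 6908*1/6507) = 5*(-11895/13439 - 6908/6507) = 5*(-170237377/87447573) = -851186885/87447573 ≈ -9.7337)
1/V = 1/(-851186885/87447573) = -87447573/851186885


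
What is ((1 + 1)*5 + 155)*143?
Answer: 23595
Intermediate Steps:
((1 + 1)*5 + 155)*143 = (2*5 + 155)*143 = (10 + 155)*143 = 165*143 = 23595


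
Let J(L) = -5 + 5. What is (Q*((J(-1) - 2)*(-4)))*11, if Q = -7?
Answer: -616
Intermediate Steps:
J(L) = 0
(Q*((J(-1) - 2)*(-4)))*11 = -7*(0 - 2)*(-4)*11 = -(-14)*(-4)*11 = -7*8*11 = -56*11 = -616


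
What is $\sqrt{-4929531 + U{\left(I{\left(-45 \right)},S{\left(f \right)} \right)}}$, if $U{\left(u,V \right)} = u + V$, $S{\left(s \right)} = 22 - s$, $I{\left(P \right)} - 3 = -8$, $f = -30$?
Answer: $2 i \sqrt{1232371} \approx 2220.2 i$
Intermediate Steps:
$I{\left(P \right)} = -5$ ($I{\left(P \right)} = 3 - 8 = -5$)
$U{\left(u,V \right)} = V + u$
$\sqrt{-4929531 + U{\left(I{\left(-45 \right)},S{\left(f \right)} \right)}} = \sqrt{-4929531 + \left(\left(22 - -30\right) - 5\right)} = \sqrt{-4929531 + \left(\left(22 + 30\right) - 5\right)} = \sqrt{-4929531 + \left(52 - 5\right)} = \sqrt{-4929531 + 47} = \sqrt{-4929484} = 2 i \sqrt{1232371}$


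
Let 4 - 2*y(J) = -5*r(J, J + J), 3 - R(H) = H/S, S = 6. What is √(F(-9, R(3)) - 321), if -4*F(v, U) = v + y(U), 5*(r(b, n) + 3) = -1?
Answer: 3*I*√141/2 ≈ 17.812*I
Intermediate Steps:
r(b, n) = -16/5 (r(b, n) = -3 + (⅕)*(-1) = -3 - ⅕ = -16/5)
R(H) = 3 - H/6
y(J) = -6 (y(J) = 2 - (-5)*(-16)/(2*5) = 2 - ½*16 = 2 - 8 = -6)
F(v, U) = 3/2 - v/4 (F(v, U) = -(v - 6)/4 = -(-6 + v)/4 = 3/2 - v/4)
√(F(-9, R(3)) - 321) = √((3/2 - ¼*(-9)) - 321) = √((3/2 + 9/4) - 321) = √(15/4 - 321) = √(-1269/4) = 3*I*√141/2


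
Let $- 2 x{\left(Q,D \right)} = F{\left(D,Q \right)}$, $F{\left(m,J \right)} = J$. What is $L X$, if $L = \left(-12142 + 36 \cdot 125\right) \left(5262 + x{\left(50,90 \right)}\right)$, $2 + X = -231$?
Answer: $9324928882$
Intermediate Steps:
$x{\left(Q,D \right)} = - \frac{Q}{2}$
$X = -233$ ($X = -2 - 231 = -233$)
$L = -40021154$ ($L = \left(-12142 + 36 \cdot 125\right) \left(5262 - 25\right) = \left(-12142 + 4500\right) \left(5262 - 25\right) = \left(-7642\right) 5237 = -40021154$)
$L X = \left(-40021154\right) \left(-233\right) = 9324928882$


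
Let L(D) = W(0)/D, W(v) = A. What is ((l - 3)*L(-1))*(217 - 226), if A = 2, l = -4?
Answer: -126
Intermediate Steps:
W(v) = 2
L(D) = 2/D
((l - 3)*L(-1))*(217 - 226) = ((-4 - 3)*(2/(-1)))*(217 - 226) = -14*(-1)*(-9) = -7*(-2)*(-9) = 14*(-9) = -126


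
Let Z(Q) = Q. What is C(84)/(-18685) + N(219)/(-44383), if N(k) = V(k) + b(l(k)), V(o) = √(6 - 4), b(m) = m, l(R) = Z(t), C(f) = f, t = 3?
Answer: -3784227/829296355 - √2/44383 ≈ -0.0045950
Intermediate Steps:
l(R) = 3
V(o) = √2
N(k) = 3 + √2 (N(k) = √2 + 3 = 3 + √2)
C(84)/(-18685) + N(219)/(-44383) = 84/(-18685) + (3 + √2)/(-44383) = 84*(-1/18685) + (3 + √2)*(-1/44383) = -84/18685 + (-3/44383 - √2/44383) = -3784227/829296355 - √2/44383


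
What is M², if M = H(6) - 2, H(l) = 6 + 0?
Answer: 16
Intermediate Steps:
H(l) = 6
M = 4 (M = 6 - 2 = 4)
M² = 4² = 16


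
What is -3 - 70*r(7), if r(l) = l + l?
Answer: -983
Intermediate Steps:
r(l) = 2*l
-3 - 70*r(7) = -3 - 140*7 = -3 - 70*14 = -3 - 980 = -983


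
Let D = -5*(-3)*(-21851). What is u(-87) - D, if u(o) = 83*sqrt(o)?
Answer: 327765 + 83*I*sqrt(87) ≈ 3.2777e+5 + 774.17*I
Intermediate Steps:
D = -327765 (D = 15*(-21851) = -327765)
u(-87) - D = 83*sqrt(-87) - 1*(-327765) = 83*(I*sqrt(87)) + 327765 = 83*I*sqrt(87) + 327765 = 327765 + 83*I*sqrt(87)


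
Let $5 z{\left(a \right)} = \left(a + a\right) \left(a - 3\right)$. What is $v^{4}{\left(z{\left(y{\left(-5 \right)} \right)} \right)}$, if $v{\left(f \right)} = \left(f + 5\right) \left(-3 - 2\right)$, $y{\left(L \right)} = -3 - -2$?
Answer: $1185921$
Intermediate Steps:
$y{\left(L \right)} = -1$ ($y{\left(L \right)} = -3 + 2 = -1$)
$z{\left(a \right)} = \frac{2 a \left(-3 + a\right)}{5}$ ($z{\left(a \right)} = \frac{\left(a + a\right) \left(a - 3\right)}{5} = \frac{2 a \left(-3 + a\right)}{5}$)
$v{\left(f \right)} = -25 - 5 f$ ($v{\left(f \right)} = \left(5 + f\right) \left(-5\right) = -25 - 5 f$)
$v^{4}{\left(z{\left(y{\left(-5 \right)} \right)} \right)} = \left(-25 - 5 \cdot \frac{2}{5} \left(-1\right) \left(-3 - 1\right)\right)^{4} = \left(-25 - 5 \cdot \frac{2}{5} \left(-1\right) \left(-4\right)\right)^{4} = \left(-25 - 8\right)^{4} = \left(-33\right)^{4} = 1185921$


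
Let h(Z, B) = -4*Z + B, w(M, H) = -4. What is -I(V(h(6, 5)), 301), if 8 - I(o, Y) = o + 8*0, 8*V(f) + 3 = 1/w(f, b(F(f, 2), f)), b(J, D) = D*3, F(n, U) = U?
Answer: -269/32 ≈ -8.4063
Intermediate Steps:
b(J, D) = 3*D
h(Z, B) = B - 4*Z
V(f) = -13/32 (V(f) = -3/8 + (⅛)/(-4) = -3/8 + (⅛)*(-¼) = -3/8 - 1/32 = -13/32)
I(o, Y) = 8 - o (I(o, Y) = 8 - (o + 8*0) = 8 - (o + 0) = 8 - o)
-I(V(h(6, 5)), 301) = -(8 - 1*(-13/32)) = -(8 + 13/32) = -1*269/32 = -269/32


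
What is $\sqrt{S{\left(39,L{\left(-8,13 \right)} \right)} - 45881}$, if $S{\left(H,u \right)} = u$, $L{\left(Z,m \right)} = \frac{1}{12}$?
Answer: $\frac{i \sqrt{1651713}}{6} \approx 214.2 i$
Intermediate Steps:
$L{\left(Z,m \right)} = \frac{1}{12}$
$\sqrt{S{\left(39,L{\left(-8,13 \right)} \right)} - 45881} = \sqrt{\frac{1}{12} - 45881} = \sqrt{- \frac{550571}{12}} = \frac{i \sqrt{1651713}}{6}$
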